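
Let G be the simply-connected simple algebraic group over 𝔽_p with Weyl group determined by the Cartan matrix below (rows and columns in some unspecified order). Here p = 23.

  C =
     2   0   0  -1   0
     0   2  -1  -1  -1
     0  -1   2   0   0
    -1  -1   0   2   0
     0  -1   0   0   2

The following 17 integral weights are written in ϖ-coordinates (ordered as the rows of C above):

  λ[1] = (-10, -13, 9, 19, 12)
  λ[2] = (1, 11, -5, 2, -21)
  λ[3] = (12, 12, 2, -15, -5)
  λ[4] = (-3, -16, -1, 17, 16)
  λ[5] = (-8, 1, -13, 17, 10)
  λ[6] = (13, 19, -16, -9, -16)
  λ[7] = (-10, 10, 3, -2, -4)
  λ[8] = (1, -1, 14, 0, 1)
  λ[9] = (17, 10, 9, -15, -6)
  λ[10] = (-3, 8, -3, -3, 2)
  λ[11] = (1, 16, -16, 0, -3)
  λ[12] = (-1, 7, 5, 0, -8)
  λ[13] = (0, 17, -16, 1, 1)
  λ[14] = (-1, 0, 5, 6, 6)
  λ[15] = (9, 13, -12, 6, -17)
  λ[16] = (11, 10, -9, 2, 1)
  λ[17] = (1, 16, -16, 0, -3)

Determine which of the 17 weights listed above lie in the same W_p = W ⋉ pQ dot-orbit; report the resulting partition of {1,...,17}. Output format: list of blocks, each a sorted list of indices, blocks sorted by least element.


Type D_5, rank 5, |W|=1920; reorder rows/cols to standard.

λ_j+ρ reflected into Ā_23 (⟨·,θ^∨⟩≤23); 5-tuples as given:

  1: (1, 2, 2, 7, 1) · 2: (4, 2, 3, 3, 3) · 3: (1, 2, 2, 7, 1) · 4: (2, 0, 15, 1, 2) · 5: (1, 2, 2, 7, 1) · 6: (4, 2, 3, 3, 3) · 7: (1, 2, 2, 7, 1) · 8: (2, 0, 15, 1, 2) · 9: (2, 3, 2, 2, 3) · 10: (2, 3, 2, 2, 3) · 11: (2, 0, 15, 1, 2) · 12: (0, 1, 6, 1, 7) · 13: (2, 0, 15, 1, 2) · 14: (0, 1, 6, 1, 7) · 15: (2, 3, 2, 2, 3) · 16: (4, 2, 3, 3, 3) · 17: (2, 0, 15, 1, 2)

5 distinct reps among the 17 weights ⇒ 5 W_23-linkage classes:

[[1, 3, 5, 7], [2, 6, 16], [4, 8, 11, 13, 17], [9, 10, 15], [12, 14]]


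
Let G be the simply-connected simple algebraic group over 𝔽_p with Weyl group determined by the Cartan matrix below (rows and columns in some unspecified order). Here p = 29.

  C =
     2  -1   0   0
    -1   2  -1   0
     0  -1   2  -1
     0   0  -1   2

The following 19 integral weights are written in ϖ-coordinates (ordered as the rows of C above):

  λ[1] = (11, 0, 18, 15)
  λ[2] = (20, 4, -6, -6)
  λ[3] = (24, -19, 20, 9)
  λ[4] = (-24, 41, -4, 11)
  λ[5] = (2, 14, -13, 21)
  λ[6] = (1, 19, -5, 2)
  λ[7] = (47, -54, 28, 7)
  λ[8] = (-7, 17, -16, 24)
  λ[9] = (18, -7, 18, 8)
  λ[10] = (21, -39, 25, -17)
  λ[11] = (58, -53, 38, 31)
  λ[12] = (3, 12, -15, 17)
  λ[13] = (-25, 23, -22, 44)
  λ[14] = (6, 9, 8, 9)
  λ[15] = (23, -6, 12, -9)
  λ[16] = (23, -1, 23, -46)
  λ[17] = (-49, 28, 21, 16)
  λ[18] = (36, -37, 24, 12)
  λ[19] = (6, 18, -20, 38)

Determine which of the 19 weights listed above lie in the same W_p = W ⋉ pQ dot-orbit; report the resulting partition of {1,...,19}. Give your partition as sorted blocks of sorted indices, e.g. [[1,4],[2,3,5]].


C ↔ A_4 under row/col permutation; |W(A_4)| = 120.

Folding the 19 weights λ_j+ρ into Ā_29 (reps in the given 4-coord order):

  [1] (1, 6, 10, 3)
  [2] (16, 5, 0, 5)
  [3] (2, 16, 3, 1)
  [4] (1, 6, 10, 3)
  [5] (3, 3, 12, 10)
  [6] (2, 16, 3, 1)
  [7] (16, 5, 0, 5)
  [8] (3, 3, 12, 10)
  [9] (1, 6, 10, 3)
  [10] (1, 6, 10, 3)
  [11] (1, 6, 10, 3)
  [12] (3, 1, 13, 4)
  [13] (16, 5, 0, 5)
  [14] (0, 10, 9, 3)
  [15] (16, 5, 0, 5)
  [16] (16, 5, 0, 5)
  [17] (0, 10, 9, 3)
  [18] (2, 16, 3, 1)
  [19] (0, 10, 9, 3)

These 19 weights hit 6 W_29-dot-orbits; sizes (5, 5, 3, 2, 1, 3):

[[1, 4, 9, 10, 11], [2, 7, 13, 15, 16], [3, 6, 18], [5, 8], [12], [14, 17, 19]]


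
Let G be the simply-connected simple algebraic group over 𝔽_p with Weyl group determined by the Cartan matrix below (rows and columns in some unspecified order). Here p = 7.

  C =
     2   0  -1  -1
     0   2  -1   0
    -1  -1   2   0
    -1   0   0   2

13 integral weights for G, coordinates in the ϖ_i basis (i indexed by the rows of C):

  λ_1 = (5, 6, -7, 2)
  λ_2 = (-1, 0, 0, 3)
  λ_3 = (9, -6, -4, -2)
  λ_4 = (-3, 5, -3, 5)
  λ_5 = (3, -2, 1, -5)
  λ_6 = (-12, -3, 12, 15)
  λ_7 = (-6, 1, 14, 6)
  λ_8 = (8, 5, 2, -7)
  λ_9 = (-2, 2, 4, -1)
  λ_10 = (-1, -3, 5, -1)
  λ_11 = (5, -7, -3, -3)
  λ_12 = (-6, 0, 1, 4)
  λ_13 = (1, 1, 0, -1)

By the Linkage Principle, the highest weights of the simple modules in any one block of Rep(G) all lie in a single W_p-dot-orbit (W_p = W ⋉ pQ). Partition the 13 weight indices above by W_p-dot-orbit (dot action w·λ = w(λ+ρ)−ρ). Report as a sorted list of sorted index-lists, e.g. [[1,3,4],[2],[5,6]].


Cartan matrix: type A_4 (|W|=120); un-permuting the 4 rows.

Alcove-folded reps (p=7, 13 weights, presented ϖ-order):

  [1] (0, 2, 4, 0)
  [2] (0, 1, 1, 4)
  [3] (1, 0, 4, 1)
  [4] (2, 1, 2, 1)
  [5] (0, 1, 1, 4)
  [6] (2, 2, 1, 0)
  [7] (2, 2, 1, 0)
  [8] (2, 1, 2, 1)
  [9] (0, 2, 4, 0)
  [10] (0, 2, 4, 0)
  [11] (2, 1, 2, 1)
  [12] (2, 2, 1, 0)
  [13] (2, 2, 1, 0)

Grouping the 13 weights by Ā_7-representative: 5 linkage classes.

[[1, 9, 10], [2, 5], [3], [4, 8, 11], [6, 7, 12, 13]]


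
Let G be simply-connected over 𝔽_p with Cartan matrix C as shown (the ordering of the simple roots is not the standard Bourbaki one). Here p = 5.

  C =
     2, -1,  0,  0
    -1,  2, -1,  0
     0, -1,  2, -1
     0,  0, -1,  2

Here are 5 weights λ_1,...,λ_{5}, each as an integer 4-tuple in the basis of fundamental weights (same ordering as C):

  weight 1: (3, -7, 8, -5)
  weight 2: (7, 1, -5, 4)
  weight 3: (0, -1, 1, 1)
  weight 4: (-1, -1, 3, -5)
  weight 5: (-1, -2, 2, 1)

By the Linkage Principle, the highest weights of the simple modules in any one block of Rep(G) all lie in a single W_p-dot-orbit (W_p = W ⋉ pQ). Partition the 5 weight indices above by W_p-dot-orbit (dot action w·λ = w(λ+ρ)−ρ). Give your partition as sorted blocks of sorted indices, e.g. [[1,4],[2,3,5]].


Cartan matrix: type A_4 (|W|=120); un-permuting the 4 rows.

Alcove-folded reps (p=5, 5 weights, presented ϖ-order):

  [1] (2, 1, 0, 1) · [2] (1, 0, 2, 2) · [3] (1, 0, 2, 2) · [4] (0, 0, 0, 4) · [5] (1, 0, 2, 2)

Partition of {1..5} into 3 W_5-dot-orbits:

[[1], [2, 3, 5], [4]]


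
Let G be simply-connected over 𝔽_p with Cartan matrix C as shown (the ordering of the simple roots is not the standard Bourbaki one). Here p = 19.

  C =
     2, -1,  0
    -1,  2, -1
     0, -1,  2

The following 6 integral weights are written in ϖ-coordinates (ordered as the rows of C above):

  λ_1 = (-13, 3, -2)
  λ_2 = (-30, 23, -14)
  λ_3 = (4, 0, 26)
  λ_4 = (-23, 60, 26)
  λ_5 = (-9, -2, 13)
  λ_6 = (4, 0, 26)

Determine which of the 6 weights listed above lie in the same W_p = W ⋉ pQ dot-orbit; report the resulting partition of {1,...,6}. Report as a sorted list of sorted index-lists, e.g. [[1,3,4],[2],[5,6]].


Root system A_3: the 3×3 matrix C matches after relabeling.

Ā_19 reps of the 6 weights (A_3, coords as presented):

    1: (3, 1, 8)
    2: (1, 8, 5)
    3: (1, 8, 5)
    4: (3, 1, 8)
    5: (1, 8, 5)
    6: (1, 8, 5)

2 distinct reps among the 6 weights ⇒ 2 W_19-linkage classes:

[[1, 4], [2, 3, 5, 6]]


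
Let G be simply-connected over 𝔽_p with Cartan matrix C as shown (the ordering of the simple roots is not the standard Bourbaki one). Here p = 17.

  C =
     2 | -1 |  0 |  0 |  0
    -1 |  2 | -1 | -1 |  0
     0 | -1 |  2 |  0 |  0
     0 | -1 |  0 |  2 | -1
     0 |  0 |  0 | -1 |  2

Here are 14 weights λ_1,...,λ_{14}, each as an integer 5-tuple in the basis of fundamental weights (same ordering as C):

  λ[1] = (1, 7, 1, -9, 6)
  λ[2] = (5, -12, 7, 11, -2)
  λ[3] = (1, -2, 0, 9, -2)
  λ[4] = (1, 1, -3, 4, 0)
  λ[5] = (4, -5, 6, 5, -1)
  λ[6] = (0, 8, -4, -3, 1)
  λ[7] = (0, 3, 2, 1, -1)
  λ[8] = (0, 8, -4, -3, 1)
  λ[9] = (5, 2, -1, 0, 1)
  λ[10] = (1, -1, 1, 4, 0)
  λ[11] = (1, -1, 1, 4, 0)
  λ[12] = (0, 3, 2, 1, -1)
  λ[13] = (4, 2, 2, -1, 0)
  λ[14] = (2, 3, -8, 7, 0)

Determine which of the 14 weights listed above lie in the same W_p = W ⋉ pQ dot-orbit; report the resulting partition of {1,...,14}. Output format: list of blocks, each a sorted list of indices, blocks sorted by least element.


Cartan matrix: type D_5 (|W|=1920); un-permuting the 5 rows.

λ_j+ρ reflected into Ā_17 (⟨·,θ^∨⟩≤17); 5-tuples as given:

  λ_1+ρ ↦ (2, 0, 2, 5, 1)
  λ_2+ρ ↦ (5, 3, 3, 0, 1)
  λ_3+ρ ↦ (1, 1, 0, 5, 1)
  λ_4+ρ ↦ (2, 0, 2, 5, 1)
  λ_5+ρ ↦ (1, 4, 3, 2, 0)
  λ_6+ρ ↦ (1, 4, 3, 2, 0)
  λ_7+ρ ↦ (1, 4, 3, 2, 0)
  λ_8+ρ ↦ (1, 4, 3, 2, 0)
  λ_9+ρ ↦ (6, 3, 0, 1, 2)
  λ_10+ρ ↦ (2, 0, 2, 5, 1)
  λ_11+ρ ↦ (2, 0, 2, 5, 1)
  λ_12+ρ ↦ (1, 4, 3, 2, 0)
  λ_13+ρ ↦ (5, 3, 3, 0, 1)
  λ_14+ρ ↦ (0, 3, 4, 1, 1)

The 14 indices split into 6 linkage classes (same alcove rep ⇔ same W_17-dot-orbit):

[[1, 4, 10, 11], [2, 13], [3], [5, 6, 7, 8, 12], [9], [14]]


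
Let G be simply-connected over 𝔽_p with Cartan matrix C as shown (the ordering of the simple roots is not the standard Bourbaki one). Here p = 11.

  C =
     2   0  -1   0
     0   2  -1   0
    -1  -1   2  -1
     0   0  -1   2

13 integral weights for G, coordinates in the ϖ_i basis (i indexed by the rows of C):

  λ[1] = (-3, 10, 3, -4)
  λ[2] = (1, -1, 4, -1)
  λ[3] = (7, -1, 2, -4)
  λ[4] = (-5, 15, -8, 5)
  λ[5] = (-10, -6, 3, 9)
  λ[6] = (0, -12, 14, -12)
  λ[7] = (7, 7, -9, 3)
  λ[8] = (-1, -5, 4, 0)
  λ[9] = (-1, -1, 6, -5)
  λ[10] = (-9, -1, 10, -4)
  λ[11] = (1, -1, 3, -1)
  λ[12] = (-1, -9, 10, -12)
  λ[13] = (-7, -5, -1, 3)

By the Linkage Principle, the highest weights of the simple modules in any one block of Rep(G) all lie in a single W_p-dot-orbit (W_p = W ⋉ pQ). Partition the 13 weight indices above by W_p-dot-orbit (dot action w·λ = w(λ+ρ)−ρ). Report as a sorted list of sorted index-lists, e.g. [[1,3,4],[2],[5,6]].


C ↔ D_4 under row/col permutation; |W(D_4)| = 192.

Each λ_j+ρ reduced to Ā_11; 4-tuples below use C's row order:

  λ_1 → (2, 7, 0, 1)
  λ_2 → (2, 0, 4, 0)
  λ_3 → (8, 0, 0, 3)
  λ_4 → (2, 0, 4, 0)
  λ_5 → (1, 5, 1, 0)
  λ_6 → (2, 0, 4, 0)
  λ_7 → (0, 0, 3, 4)
  λ_8 → (0, 4, 1, 1)
  λ_9 → (0, 0, 3, 4)
  λ_10 → (8, 0, 0, 3)
  λ_11 → (2, 0, 4, 0)
  λ_12 → (8, 0, 0, 3)
  λ_13 → (2, 0, 4, 0)

These 13 weights hit 6 W_11-dot-orbits; sizes (1, 5, 3, 1, 2, 1):

[[1], [2, 4, 6, 11, 13], [3, 10, 12], [5], [7, 9], [8]]


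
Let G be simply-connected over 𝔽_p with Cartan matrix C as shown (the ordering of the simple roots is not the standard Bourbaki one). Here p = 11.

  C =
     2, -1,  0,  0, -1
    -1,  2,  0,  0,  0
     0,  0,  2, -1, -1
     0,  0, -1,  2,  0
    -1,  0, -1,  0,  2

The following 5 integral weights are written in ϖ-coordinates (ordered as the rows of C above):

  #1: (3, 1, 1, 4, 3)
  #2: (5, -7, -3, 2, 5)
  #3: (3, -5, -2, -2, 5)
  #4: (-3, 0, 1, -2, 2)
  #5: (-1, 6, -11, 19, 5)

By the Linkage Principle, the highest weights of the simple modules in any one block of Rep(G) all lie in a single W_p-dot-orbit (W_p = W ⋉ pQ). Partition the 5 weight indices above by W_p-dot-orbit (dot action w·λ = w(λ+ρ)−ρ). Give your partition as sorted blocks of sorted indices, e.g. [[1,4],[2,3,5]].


Type A_5, rank 5, |W|=720; reorder rows/cols to standard.

Each λ_j+ρ reduced to Ā_11; 5-tuples below use C's row order:

    1: (0, 4, 1, 1, 4)
    2: (0, 4, 1, 1, 4)
    3: (0, 4, 1, 1, 4)
    4: (1, 1, 1, 1, 1)
    5: (0, 4, 1, 1, 4)

Partition of {1..5} into 2 W_11-dot-orbits:

[[1, 2, 3, 5], [4]]


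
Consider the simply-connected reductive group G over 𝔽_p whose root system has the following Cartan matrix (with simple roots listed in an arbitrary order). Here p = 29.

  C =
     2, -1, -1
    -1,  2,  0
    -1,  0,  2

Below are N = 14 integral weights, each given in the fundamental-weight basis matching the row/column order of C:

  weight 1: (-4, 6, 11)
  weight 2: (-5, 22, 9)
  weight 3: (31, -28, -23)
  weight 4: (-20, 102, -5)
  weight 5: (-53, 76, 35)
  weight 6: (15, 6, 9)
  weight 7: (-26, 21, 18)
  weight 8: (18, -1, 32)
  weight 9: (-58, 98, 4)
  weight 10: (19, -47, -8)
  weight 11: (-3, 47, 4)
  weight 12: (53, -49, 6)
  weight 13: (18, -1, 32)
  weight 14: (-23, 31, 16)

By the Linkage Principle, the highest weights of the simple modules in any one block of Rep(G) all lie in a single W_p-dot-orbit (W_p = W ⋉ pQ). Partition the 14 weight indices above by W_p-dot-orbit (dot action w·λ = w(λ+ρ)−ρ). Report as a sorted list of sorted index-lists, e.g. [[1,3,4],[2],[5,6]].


Dynkin diagram of C (from the 4 off-diagonal −1 entries): A_3.

Ā_29 reps of the 14 weights (A_3, coords as presented):

    1: (3, 4, 9)
    2: (4, 19, 6)
    3: (17, 7, 2)
    4: (16, 3, 6)
    5: (16, 3, 6)
    6: (16, 3, 6)
    7: (16, 3, 6)
    8: (4, 19, 6)
    9: (5, 1, 11)
    10: (3, 4, 9)
    11: (17, 7, 2)
    12: (16, 3, 6)
    13: (4, 19, 6)
    14: (17, 7, 2)

The 14 indices split into 5 linkage classes (same alcove rep ⇔ same W_29-dot-orbit):

[[1, 10], [2, 8, 13], [3, 11, 14], [4, 5, 6, 7, 12], [9]]


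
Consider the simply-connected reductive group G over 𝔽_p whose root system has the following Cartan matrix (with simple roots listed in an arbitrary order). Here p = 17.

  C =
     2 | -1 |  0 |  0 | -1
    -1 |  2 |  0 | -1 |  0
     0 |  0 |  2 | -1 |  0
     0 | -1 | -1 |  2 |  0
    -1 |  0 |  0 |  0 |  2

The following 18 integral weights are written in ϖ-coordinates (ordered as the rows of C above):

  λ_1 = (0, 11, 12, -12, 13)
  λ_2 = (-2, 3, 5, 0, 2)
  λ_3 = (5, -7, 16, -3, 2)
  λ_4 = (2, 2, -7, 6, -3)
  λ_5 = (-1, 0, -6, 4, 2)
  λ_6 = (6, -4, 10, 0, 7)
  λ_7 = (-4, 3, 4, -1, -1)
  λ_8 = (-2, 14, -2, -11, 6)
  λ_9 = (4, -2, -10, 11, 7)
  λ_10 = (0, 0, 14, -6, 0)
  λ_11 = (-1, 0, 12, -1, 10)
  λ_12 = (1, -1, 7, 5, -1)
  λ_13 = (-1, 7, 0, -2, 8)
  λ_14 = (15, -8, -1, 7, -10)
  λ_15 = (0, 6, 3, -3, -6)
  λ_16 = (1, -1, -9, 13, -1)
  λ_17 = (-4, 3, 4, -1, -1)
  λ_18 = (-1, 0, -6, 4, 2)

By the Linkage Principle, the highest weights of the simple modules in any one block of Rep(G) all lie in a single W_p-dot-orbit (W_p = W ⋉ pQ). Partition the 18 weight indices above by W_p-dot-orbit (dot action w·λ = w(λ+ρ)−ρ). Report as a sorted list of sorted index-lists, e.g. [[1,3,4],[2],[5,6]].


Dynkin diagram of C (from the 8 off-diagonal −1 entries): A_5.

Each λ_j+ρ reduced to Ā_17; 5-tuples below use C's row order:

    [1] (1, 1, 10, 1, 2)
    [2] (1, 3, 6, 1, 2)
    [3] (2, 0, 8, 6, 0)
    [4] (1, 3, 6, 1, 2)
    [5] (0, 1, 5, 0, 3)
    [6] (4, 1, 2, 2, 1)
    [7] (0, 1, 5, 0, 3)
    [8] (1, 3, 6, 1, 2)
    [9] (4, 1, 2, 2, 1)
    [10] (1, 1, 10, 1, 2)
    [11] (0, 1, 5, 0, 3)
    [12] (2, 0, 8, 6, 0)
    [13] (0, 7, 0, 1, 9)
    [14] (0, 7, 0, 1, 9)
    [15] (4, 1, 2, 2, 1)
    [16] (2, 0, 8, 6, 0)
    [17] (0, 1, 5, 0, 3)
    [18] (0, 1, 5, 0, 3)

Linkage partition of the 18 weights (6 classes, p=17):

[[1, 10], [2, 4, 8], [3, 12, 16], [5, 7, 11, 17, 18], [6, 9, 15], [13, 14]]


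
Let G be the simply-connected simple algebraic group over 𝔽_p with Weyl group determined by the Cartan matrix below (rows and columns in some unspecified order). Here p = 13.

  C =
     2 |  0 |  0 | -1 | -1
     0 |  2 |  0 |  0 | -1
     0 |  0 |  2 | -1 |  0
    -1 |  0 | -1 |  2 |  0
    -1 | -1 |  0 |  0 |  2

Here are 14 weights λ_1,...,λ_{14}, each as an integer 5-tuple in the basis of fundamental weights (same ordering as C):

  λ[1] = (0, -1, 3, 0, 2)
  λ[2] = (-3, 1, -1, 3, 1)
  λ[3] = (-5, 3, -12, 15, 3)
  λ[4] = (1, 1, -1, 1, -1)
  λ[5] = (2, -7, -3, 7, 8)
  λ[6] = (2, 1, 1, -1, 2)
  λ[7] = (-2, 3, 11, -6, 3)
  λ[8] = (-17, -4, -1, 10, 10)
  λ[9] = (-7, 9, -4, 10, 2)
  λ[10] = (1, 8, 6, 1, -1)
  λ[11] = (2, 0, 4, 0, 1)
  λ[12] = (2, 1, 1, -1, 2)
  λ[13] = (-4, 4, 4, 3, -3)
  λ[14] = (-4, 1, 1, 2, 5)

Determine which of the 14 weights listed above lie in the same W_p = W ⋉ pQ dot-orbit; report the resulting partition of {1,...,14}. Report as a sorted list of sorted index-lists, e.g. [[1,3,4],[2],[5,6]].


Cartan matrix: type A_5 (|W|=720); un-permuting the 5 rows.

Each λ_j+ρ reduced to Ā_13; 5-tuples below use C's row order:

  λ_1+ρ ↦ (1, 0, 4, 1, 3) · λ_2+ρ ↦ (2, 2, 0, 2, 0) · λ_3+ρ ↦ (1, 0, 4, 1, 3) · λ_4+ρ ↦ (2, 2, 0, 2, 0) · λ_5+ρ ↦ (3, 1, 5, 1, 2) · λ_6+ρ ↦ (3, 2, 2, 0, 3) · λ_7+ρ ↦ (3, 1, 5, 1, 2) · λ_8+ρ ↦ (3, 2, 2, 0, 3) · λ_9+ρ ↦ (3, 2, 2, 0, 3) · λ_10+ρ ↦ (2, 2, 0, 2, 0) · λ_11+ρ ↦ (3, 1, 5, 1, 2) · λ_12+ρ ↦ (3, 2, 2, 0, 3) · λ_13+ρ ↦ (1, 0, 4, 1, 3) · λ_14+ρ ↦ (3, 2, 2, 0, 3)

Grouping the 14 weights by Ā_13-representative: 4 linkage classes.

[[1, 3, 13], [2, 4, 10], [5, 7, 11], [6, 8, 9, 12, 14]]


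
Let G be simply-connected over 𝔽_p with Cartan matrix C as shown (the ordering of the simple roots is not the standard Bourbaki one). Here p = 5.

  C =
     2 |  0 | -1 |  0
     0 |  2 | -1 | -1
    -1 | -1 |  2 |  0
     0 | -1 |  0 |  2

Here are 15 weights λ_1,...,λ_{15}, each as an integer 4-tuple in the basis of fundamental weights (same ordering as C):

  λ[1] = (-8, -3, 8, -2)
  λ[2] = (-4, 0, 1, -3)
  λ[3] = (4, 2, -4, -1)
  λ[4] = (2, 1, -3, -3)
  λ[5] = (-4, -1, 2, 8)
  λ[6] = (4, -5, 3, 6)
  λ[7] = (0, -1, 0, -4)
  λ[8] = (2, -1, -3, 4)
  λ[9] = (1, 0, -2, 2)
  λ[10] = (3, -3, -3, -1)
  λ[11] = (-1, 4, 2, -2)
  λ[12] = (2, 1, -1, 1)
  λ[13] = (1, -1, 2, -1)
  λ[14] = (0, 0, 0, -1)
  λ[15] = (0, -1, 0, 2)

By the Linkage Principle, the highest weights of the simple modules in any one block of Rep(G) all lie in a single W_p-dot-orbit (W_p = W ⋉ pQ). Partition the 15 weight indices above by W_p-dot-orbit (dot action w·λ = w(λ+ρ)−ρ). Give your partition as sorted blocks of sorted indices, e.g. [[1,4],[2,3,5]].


A_4 Cartan matrix, 4 simple roots permuted; ρ=(1,1,1,1).

λ_j+ρ reflected into Ā_5 (⟨·,θ^∨⟩≤5); 4-tuples as given:

  [1] (1, 1, 1, 0) · [2] (1, 1, 1, 0) · [3] (2, 0, 3, 0) · [4] (1, 2, 0, 0) · [5] (0, 2, 0, 2) · [6] (0, 2, 0, 2) · [7] (1, 1, 1, 0) · [8] (0, 2, 0, 2) · [9] (1, 0, 1, 3) · [10] (0, 2, 0, 2) · [11] (1, 2, 0, 0) · [12] (1, 2, 0, 0) · [13] (2, 0, 3, 0) · [14] (1, 1, 1, 0) · [15] (1, 0, 1, 3)

Linkage partition of the 15 weights (5 classes, p=5):

[[1, 2, 7, 14], [3, 13], [4, 11, 12], [5, 6, 8, 10], [9, 15]]


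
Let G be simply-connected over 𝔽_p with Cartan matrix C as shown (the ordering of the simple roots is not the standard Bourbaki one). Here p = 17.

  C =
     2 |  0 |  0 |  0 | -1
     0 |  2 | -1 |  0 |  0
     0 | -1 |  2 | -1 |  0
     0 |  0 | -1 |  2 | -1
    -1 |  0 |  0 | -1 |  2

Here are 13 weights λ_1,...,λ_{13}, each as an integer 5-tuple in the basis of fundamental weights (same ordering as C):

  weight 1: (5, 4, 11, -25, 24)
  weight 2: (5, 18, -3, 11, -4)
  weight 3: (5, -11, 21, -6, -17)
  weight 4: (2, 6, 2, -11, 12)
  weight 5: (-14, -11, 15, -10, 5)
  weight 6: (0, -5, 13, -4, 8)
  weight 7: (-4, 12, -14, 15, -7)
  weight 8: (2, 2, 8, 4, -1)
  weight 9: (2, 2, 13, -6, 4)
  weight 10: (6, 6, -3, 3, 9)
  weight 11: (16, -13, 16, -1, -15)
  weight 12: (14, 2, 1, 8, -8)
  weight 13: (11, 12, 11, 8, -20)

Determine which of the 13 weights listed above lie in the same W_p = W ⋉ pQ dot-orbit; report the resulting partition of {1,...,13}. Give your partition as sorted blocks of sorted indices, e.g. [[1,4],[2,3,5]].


Dynkin diagram of C (from the 8 off-diagonal −1 entries): A_5.

λ_j+ρ reflected into Ā_17 (⟨·,θ^∨⟩≤17); 5-tuples as given:

  1: (0, 4, 2, 3, 7)
  2: (3, 2, 0, 2, 7)
  3: (0, 4, 2, 3, 7)
  4: (3, 0, 7, 3, 3)
  5: (3, 0, 7, 3, 3)
  6: (3, 0, 7, 3, 3)
  7: (3, 0, 7, 3, 3)
  8: (0, 0, 9, 5, 0)
  9: (0, 0, 9, 5, 0)
  10: (2, 2, 2, 0, 8)
  11: (0, 0, 9, 5, 0)
  12: (3, 2, 0, 2, 7)
  13: (2, 2, 2, 0, 8)

5 distinct reps among the 13 weights ⇒ 5 W_17-linkage classes:

[[1, 3], [2, 12], [4, 5, 6, 7], [8, 9, 11], [10, 13]]


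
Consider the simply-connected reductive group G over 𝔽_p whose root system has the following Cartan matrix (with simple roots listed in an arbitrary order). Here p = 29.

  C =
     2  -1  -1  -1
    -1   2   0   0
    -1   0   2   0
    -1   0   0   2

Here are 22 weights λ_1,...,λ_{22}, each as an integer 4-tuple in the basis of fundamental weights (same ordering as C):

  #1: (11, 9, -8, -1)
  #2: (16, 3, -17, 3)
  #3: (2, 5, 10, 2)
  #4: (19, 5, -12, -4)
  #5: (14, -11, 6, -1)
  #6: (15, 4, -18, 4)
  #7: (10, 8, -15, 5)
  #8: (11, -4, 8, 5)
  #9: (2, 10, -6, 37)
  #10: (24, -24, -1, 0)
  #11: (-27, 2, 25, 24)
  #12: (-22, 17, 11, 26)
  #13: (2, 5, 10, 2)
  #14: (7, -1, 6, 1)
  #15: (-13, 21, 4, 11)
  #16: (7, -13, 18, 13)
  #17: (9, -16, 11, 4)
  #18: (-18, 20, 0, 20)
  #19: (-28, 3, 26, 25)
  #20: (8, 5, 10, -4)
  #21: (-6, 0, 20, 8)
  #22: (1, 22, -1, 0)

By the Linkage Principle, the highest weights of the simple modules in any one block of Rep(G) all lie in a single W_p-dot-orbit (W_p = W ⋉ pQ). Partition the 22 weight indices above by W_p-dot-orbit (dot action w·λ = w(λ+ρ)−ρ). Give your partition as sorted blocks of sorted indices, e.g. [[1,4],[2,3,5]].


Root system D_4: the 4×4 matrix C matches after relabeling.

W_29-reps of the 22 weights in Ā_29 (same 4-coord order as C):

  1: (5, 10, 7, 0) · 2: (1, 4, 16, 4) · 3: (3, 6, 11, 3) · 4: (3, 6, 11, 3) · 5: (5, 10, 7, 0) · 6: (1, 4, 16, 4) · 7: (3, 6, 11, 3) · 8: (2, 3, 9, 6) · 9: (2, 3, 9, 6) · 10: (2, 23, 0, 1) · 11: (2, 23, 0, 1) · 12: (2, 3, 9, 6) · 13: (3, 6, 11, 3) · 14: (8, 0, 7, 2) · 15: (5, 10, 7, 0) · 16: (8, 0, 7, 2) · 17: (5, 10, 7, 0) · 18: (1, 4, 16, 4) · 19: (2, 23, 0, 1) · 20: (3, 6, 11, 3) · 21: (1, 4, 16, 4) · 22: (2, 23, 0, 1)

The 22 indices split into 6 linkage classes (same alcove rep ⇔ same W_29-dot-orbit):

[[1, 5, 15, 17], [2, 6, 18, 21], [3, 4, 7, 13, 20], [8, 9, 12], [10, 11, 19, 22], [14, 16]]


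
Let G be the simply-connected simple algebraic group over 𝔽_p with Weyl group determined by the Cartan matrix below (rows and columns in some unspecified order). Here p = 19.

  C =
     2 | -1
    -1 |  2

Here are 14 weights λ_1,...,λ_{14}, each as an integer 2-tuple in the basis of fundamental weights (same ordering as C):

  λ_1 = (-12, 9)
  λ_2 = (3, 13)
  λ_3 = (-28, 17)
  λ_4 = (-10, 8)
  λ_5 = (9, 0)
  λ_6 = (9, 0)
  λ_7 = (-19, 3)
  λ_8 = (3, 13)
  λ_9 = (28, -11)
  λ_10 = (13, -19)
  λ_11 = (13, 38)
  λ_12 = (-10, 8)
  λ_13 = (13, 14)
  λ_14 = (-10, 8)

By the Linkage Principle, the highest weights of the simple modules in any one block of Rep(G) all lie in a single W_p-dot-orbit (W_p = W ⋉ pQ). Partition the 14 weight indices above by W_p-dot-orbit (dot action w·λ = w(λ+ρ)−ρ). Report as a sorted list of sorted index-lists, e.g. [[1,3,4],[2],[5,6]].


A_2 Cartan matrix, 2 simple roots permuted; ρ=(1,1).

Folding the 14 weights λ_j+ρ into Ā_19 (reps in the given 2-coord order):

    λ_1+ρ ↦ (10, 1)
    λ_2+ρ ↦ (4, 14)
    λ_3+ρ ↦ (10, 1)
    λ_4+ρ ↦ (9, 0)
    λ_5+ρ ↦ (10, 1)
    λ_6+ρ ↦ (10, 1)
    λ_7+ρ ↦ (4, 14)
    λ_8+ρ ↦ (4, 14)
    λ_9+ρ ↦ (9, 0)
    λ_10+ρ ↦ (4, 14)
    λ_11+ρ ↦ (4, 14)
    λ_12+ρ ↦ (9, 0)
    λ_13+ρ ↦ (4, 5)
    λ_14+ρ ↦ (9, 0)

4 distinct reps among the 14 weights ⇒ 4 W_19-linkage classes:

[[1, 3, 5, 6], [2, 7, 8, 10, 11], [4, 9, 12, 14], [13]]


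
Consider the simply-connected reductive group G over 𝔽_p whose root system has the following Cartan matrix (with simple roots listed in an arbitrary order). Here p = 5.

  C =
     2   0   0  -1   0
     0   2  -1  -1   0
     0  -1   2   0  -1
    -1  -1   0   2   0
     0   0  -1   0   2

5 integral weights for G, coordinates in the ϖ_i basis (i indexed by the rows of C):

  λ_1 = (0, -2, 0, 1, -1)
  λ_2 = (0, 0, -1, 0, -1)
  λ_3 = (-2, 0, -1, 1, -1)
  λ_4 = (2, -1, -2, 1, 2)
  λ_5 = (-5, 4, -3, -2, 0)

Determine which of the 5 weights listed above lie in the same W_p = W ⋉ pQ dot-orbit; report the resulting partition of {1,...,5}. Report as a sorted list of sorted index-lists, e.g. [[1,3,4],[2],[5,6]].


C ↔ A_5 under row/col permutation; |W(A_5)| = 720.

Ā_5 reps of the 5 weights (A_5, coords as presented):

  λ_1+ρ ↦ (1, 1, 0, 1, 0)
  λ_2+ρ ↦ (1, 1, 0, 1, 0)
  λ_3+ρ ↦ (1, 1, 0, 1, 0)
  λ_4+ρ ↦ (1, 1, 0, 1, 0)
  λ_5+ρ ↦ (1, 1, 1, 2, 0)

The 5 indices split into 2 linkage classes (same alcove rep ⇔ same W_5-dot-orbit):

[[1, 2, 3, 4], [5]]


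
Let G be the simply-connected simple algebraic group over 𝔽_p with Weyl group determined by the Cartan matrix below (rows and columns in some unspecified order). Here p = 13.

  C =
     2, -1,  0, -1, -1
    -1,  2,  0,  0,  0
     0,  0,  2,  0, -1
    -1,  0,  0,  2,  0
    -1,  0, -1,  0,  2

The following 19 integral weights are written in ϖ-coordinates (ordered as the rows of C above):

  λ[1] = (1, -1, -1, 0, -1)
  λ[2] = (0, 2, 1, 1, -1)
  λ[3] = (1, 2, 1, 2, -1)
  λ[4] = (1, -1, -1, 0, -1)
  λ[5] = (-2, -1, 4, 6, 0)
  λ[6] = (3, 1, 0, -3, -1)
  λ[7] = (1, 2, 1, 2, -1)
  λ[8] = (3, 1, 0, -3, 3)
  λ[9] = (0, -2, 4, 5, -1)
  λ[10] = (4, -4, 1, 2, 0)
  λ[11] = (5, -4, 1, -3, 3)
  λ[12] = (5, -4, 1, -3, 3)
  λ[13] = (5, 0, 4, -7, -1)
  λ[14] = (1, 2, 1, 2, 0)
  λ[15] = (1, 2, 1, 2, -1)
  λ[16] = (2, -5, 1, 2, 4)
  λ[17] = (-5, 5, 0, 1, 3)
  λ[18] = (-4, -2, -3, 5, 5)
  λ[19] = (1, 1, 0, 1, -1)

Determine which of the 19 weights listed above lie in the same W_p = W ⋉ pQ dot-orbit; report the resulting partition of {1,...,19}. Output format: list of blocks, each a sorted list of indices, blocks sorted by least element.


D_5 Cartan matrix, 5 simple roots permuted; ρ=(1,1,1,1,1).

Alcove-folded reps (p=13, 19 weights, presented ϖ-order):

  λ_1+ρ ↦ (2, 0, 0, 1, 0) · λ_2+ρ ↦ (1, 3, 2, 2, 0) · λ_3+ρ ↦ (2, 3, 2, 3, 0) · λ_4+ρ ↦ (2, 0, 0, 1, 0) · λ_5+ρ ↦ (0, 1, 5, 6, 0) · λ_6+ρ ↦ (2, 2, 1, 2, 0) · λ_7+ρ ↦ (2, 3, 2, 3, 0) · λ_8+ρ ↦ (2, 2, 1, 2, 0) · λ_9+ρ ↦ (0, 1, 5, 6, 0) · λ_10+ρ ↦ (2, 3, 2, 3, 0) · λ_11+ρ ↦ (1, 3, 2, 2, 0) · λ_12+ρ ↦ (1, 3, 2, 2, 0) · λ_13+ρ ↦ (0, 1, 5, 6, 0) · λ_14+ρ ↦ (2, 3, 2, 3, 0) · λ_15+ρ ↦ (2, 3, 2, 3, 0) · λ_16+ρ ↦ (1, 3, 2, 2, 0) · λ_17+ρ ↦ (2, 2, 1, 2, 0) · λ_18+ρ ↦ (1, 3, 2, 2, 0) · λ_19+ρ ↦ (2, 2, 1, 2, 0)

Grouping the 19 weights by Ā_13-representative: 5 linkage classes.

[[1, 4], [2, 11, 12, 16, 18], [3, 7, 10, 14, 15], [5, 9, 13], [6, 8, 17, 19]]


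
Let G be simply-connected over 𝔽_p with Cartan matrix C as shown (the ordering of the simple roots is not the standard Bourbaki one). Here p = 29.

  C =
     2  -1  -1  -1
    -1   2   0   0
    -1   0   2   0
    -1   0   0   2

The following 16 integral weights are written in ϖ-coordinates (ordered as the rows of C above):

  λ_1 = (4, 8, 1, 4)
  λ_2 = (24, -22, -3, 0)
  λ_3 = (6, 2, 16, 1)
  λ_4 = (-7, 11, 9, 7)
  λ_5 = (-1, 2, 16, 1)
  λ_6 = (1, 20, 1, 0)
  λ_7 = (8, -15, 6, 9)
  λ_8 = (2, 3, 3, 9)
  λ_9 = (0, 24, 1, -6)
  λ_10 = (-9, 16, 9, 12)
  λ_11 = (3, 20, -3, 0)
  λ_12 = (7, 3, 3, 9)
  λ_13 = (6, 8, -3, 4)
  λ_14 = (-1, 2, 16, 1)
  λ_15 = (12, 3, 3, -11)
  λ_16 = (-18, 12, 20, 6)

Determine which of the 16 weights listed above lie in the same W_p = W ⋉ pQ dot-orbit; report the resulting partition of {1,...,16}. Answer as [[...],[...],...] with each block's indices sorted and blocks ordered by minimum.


Type D_4, rank 4, |W|=192; reorder rows/cols to standard.

λ_j+ρ reflected into Ā_29 (⟨·,θ^∨⟩≤29); 4-tuples as given:

  1: (5, 9, 2, 5);  2: (2, 21, 2, 1);  3: (0, 3, 17, 2);  4: (6, 6, 4, 2);  5: (0, 3, 17, 2);  6: (2, 21, 2, 1);  7: (5, 9, 2, 5);  8: (3, 4, 4, 10);  9: (2, 21, 2, 1);  10: (5, 9, 2, 5);  11: (2, 21, 2, 1);  12: (3, 4, 4, 10);  13: (5, 9, 2, 5);  14: (0, 3, 17, 2);  15: (3, 4, 4, 10);  16: (3, 4, 4, 10)

Grouping the 16 weights by Ā_29-representative: 5 linkage classes.

[[1, 7, 10, 13], [2, 6, 9, 11], [3, 5, 14], [4], [8, 12, 15, 16]]


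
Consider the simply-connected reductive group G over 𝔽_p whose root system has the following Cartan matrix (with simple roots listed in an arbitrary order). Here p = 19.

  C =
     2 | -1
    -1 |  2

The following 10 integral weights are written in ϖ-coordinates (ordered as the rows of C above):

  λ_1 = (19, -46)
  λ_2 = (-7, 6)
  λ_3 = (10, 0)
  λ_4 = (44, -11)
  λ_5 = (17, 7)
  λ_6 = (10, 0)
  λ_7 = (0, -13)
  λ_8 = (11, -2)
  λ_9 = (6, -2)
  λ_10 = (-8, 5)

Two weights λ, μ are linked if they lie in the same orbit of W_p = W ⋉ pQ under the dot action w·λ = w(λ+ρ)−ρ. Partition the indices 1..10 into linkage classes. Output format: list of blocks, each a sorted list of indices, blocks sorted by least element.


Dynkin diagram of C (from the 2 off-diagonal −1 entries): A_2.

Ā_19 reps of the 10 weights (A_2, coords as presented):

    λ_1+ρ ↦ (6, 1)
    λ_2+ρ ↦ (6, 1)
    λ_3+ρ ↦ (11, 1)
    λ_4+ρ ↦ (7, 9)
    λ_5+ρ ↦ (11, 1)
    λ_6+ρ ↦ (11, 1)
    λ_7+ρ ↦ (11, 1)
    λ_8+ρ ↦ (11, 1)
    λ_9+ρ ↦ (6, 1)
    λ_10+ρ ↦ (6, 1)

Linkage partition of the 10 weights (3 classes, p=19):

[[1, 2, 9, 10], [3, 5, 6, 7, 8], [4]]


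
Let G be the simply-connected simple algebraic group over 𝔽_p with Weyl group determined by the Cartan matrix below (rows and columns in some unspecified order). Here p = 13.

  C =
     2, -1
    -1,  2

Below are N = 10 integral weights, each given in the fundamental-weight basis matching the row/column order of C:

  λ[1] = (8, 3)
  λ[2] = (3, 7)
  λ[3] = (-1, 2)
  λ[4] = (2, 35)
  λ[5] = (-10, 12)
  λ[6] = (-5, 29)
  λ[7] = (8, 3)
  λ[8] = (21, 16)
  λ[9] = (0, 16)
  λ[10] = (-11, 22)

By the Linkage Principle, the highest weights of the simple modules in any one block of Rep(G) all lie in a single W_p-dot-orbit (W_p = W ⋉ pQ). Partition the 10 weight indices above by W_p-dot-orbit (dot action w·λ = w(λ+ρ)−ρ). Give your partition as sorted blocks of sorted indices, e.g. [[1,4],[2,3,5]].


A_2 Cartan matrix, 2 simple roots permuted; ρ=(1,1).

λ_j+ρ reflected into Ā_13 (⟨·,θ^∨⟩≤13); 2-tuples as given:

  λ_1+ρ ↦ (9, 4)
  λ_2+ρ ↦ (4, 8)
  λ_3+ρ ↦ (0, 3)
  λ_4+ρ ↦ (0, 3)
  λ_5+ρ ↦ (9, 4)
  λ_6+ρ ↦ (9, 4)
  λ_7+ρ ↦ (9, 4)
  λ_8+ρ ↦ (9, 4)
  λ_9+ρ ↦ (4, 8)
  λ_10+ρ ↦ (0, 3)

These 10 weights hit 3 W_13-dot-orbits; sizes (5, 2, 3):

[[1, 5, 6, 7, 8], [2, 9], [3, 4, 10]]


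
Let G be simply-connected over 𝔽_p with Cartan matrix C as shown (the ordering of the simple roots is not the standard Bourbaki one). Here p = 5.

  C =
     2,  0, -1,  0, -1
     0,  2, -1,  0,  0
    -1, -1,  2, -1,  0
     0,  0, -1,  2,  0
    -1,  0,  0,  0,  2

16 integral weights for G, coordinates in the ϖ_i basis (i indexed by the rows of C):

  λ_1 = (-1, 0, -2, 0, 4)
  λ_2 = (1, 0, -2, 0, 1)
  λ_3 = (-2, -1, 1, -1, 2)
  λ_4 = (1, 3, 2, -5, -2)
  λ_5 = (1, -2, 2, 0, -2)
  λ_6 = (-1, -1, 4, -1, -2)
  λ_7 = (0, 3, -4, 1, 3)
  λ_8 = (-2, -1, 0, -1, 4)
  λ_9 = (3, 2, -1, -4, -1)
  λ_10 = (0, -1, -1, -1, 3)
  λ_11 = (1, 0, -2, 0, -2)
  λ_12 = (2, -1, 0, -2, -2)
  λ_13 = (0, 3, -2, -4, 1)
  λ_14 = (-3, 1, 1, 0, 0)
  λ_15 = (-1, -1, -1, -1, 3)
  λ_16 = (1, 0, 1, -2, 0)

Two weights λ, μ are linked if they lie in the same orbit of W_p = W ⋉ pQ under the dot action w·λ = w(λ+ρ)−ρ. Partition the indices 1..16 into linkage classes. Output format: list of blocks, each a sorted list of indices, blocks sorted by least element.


Cartan matrix: type D_5 (|W|=1920); un-permuting the 5 rows.

Alcove-folded reps (p=5, 16 weights, presented ϖ-order):

    1: (0, 0, 0, 0, 4)
    2: (0, 0, 1, 0, 2)
    3: (0, 0, 1, 0, 2)
    4: (0, 0, 1, 0, 1)
    5: (0, 0, 1, 0, 2)
    6: (0, 0, 0, 0, 4)
    7: (0, 0, 1, 0, 1)
    8: (0, 0, 0, 0, 4)
    9: (0, 0, 1, 0, 2)
    10: (0, 0, 0, 0, 4)
    11: (0, 0, 1, 0, 1)
    12: (1, 0, 0, 1, 1)
    13: (1, 0, 0, 1, 1)
    14: (0, 2, 0, 1, 1)
    15: (0, 0, 0, 0, 4)
    16: (0, 0, 1, 0, 1)

The 16 indices split into 5 linkage classes (same alcove rep ⇔ same W_5-dot-orbit):

[[1, 6, 8, 10, 15], [2, 3, 5, 9], [4, 7, 11, 16], [12, 13], [14]]


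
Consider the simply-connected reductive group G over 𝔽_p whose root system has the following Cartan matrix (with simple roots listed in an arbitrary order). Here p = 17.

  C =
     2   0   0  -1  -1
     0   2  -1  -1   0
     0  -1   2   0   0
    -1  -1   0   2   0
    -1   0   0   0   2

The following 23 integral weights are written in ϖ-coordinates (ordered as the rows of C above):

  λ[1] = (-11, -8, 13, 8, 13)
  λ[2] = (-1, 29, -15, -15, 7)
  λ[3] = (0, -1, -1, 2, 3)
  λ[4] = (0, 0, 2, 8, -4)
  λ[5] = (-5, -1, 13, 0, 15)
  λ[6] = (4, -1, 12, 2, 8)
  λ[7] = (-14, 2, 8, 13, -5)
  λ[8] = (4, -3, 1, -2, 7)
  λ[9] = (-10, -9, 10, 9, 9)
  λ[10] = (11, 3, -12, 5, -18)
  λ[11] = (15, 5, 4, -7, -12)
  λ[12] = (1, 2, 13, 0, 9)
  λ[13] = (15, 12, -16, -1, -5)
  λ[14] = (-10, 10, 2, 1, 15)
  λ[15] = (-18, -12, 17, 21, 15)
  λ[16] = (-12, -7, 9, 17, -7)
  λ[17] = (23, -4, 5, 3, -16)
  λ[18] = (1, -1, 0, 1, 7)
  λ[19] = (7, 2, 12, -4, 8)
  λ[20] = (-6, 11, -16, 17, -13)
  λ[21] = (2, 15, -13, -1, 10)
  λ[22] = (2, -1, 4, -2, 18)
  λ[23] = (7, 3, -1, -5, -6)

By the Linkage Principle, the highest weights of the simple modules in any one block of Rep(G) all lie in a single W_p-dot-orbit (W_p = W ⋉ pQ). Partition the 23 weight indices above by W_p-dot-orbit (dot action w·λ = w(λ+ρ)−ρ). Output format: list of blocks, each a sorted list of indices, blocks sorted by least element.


Root system A_5: the 5×5 matrix C matches after relabeling.

Each λ_j+ρ reduced to Ā_17; 5-tuples below use C's row order:

  λ_1 → (2, 1, 3, 7, 1)
  λ_2 → (1, 2, 1, 0, 7)
  λ_3 → (1, 0, 0, 3, 4)
  λ_4 → (2, 1, 3, 7, 1)
  λ_5 → (1, 3, 1, 0, 2)
  λ_6 → (1, 0, 0, 3, 4)
  λ_7 → (1, 0, 0, 3, 4)
  λ_8 → (2, 0, 1, 2, 8)
  λ_9 → (2, 1, 3, 7, 1)
  λ_10 → (1, 0, 1, 5, 6)
  λ_11 → (1, 0, 1, 5, 6)
  λ_12 → (1, 3, 1, 0, 2)
  λ_13 → (2, 0, 1, 2, 8)
  λ_14 → (2, 1, 3, 7, 1)
  λ_15 → (1, 0, 1, 5, 6)
  λ_16 → (1, 0, 1, 5, 6)
  λ_17 → (2, 1, 3, 7, 1)
  λ_18 → (2, 0, 1, 2, 8)
  λ_19 → (1, 0, 0, 3, 4)
  λ_20 → (2, 0, 1, 2, 8)
  λ_21 → (1, 3, 1, 0, 2)
  λ_22 → (2, 0, 1, 2, 8)
  λ_23 → (1, 0, 0, 3, 4)

These 23 weights hit 6 W_17-dot-orbits; sizes (5, 1, 5, 3, 5, 4):

[[1, 4, 9, 14, 17], [2], [3, 6, 7, 19, 23], [5, 12, 21], [8, 13, 18, 20, 22], [10, 11, 15, 16]]


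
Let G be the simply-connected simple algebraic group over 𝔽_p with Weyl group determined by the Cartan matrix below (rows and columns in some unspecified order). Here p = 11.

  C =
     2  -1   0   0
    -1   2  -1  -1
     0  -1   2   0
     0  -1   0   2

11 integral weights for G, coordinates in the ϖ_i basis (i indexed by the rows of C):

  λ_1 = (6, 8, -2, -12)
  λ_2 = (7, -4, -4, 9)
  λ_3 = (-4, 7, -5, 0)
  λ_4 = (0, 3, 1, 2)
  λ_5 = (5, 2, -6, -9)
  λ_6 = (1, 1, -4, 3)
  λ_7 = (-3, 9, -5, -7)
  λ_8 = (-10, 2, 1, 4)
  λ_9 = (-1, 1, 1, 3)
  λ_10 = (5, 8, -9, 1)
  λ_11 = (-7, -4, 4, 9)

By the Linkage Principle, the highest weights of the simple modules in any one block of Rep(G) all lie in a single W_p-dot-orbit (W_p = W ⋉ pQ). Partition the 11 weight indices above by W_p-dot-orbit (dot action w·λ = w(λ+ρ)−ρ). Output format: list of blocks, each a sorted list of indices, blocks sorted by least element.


D_4 Cartan matrix, 4 simple roots permuted; ρ=(1,1,1,1).

Folding the 11 weights λ_j+ρ into Ā_11 (reps in the given 4-coord order):

  [1] (0, 2, 2, 4) · [2] (1, 1, 2, 3) · [3] (3, 1, 4, 1) · [4] (1, 1, 2, 3) · [5] (3, 1, 4, 1) · [6] (1, 1, 2, 3) · [7] (0, 2, 2, 4) · [8] (3, 1, 4, 1) · [9] (0, 2, 2, 4) · [10] (0, 2, 2, 4) · [11] (3, 1, 4, 1)

Linkage partition of the 11 weights (3 classes, p=11):

[[1, 7, 9, 10], [2, 4, 6], [3, 5, 8, 11]]


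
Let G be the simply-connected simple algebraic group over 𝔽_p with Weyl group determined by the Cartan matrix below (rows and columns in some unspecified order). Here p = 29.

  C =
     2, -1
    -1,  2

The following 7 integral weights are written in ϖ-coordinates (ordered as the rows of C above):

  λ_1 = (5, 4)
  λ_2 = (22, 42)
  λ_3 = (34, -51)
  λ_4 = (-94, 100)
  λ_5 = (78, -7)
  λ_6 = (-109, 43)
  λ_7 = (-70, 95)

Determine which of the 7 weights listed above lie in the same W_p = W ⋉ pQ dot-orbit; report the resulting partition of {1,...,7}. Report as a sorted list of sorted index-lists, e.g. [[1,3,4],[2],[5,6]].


A_2 Cartan matrix, 2 simple roots permuted; ρ=(1,1).

Each λ_j+ρ reduced to Ā_29; 2-tuples below use C's row order:

    λ_1 → (6, 5)
    λ_2 → (6, 8)
    λ_3 → (6, 8)
    λ_4 → (6, 8)
    λ_5 → (6, 8)
    λ_6 → (6, 8)
    λ_7 → (18, 9)

Partition of {1..7} into 3 W_29-dot-orbits:

[[1], [2, 3, 4, 5, 6], [7]]


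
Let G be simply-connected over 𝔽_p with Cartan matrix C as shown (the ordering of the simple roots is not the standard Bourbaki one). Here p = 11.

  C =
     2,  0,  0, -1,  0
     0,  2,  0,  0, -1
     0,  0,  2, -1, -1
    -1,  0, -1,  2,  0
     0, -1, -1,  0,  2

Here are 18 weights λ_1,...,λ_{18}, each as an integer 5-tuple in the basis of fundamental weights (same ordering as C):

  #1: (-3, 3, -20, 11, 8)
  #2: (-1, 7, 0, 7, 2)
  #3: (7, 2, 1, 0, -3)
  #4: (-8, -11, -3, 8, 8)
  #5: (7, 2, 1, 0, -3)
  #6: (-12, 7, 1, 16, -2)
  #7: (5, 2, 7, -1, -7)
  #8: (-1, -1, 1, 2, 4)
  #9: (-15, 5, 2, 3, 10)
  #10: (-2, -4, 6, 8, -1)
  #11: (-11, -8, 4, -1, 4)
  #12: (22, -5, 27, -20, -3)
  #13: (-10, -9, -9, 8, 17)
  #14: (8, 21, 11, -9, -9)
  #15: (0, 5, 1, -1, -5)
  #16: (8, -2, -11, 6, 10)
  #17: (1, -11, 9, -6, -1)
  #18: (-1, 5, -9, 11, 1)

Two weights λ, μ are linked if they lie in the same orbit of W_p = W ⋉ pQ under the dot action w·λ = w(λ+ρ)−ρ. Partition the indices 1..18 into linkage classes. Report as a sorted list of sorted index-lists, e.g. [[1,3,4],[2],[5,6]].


Type A_5, rank 5, |W|=720; reorder rows/cols to standard.

Alcove-folded reps (p=11, 18 weights, presented ϖ-order):

  1: (1, 2, 0, 1, 2);  2: (7, 0, 0, 1, 2);  3: (7, 0, 0, 1, 2);  4: (1, 2, 0, 1, 2);  5: (7, 0, 0, 1, 2);  6: (0, 1, 2, 4, 1);  7: (3, 0, 2, 0, 3);  8: (0, 0, 2, 3, 5);  9: (0, 1, 2, 4, 1);  10: (0, 1, 2, 4, 1);  11: (0, 0, 2, 3, 5);  12: (0, 1, 2, 4, 1);  13: (7, 0, 0, 1, 2);  14: (0, 1, 2, 4, 1);  15: (1, 2, 0, 1, 2);  16: (0, 0, 2, 3, 5);  17: (0, 0, 2, 3, 5);  18: (0, 0, 2, 3, 5)

These 18 weights hit 5 W_11-dot-orbits; sizes (3, 4, 5, 1, 5):

[[1, 4, 15], [2, 3, 5, 13], [6, 9, 10, 12, 14], [7], [8, 11, 16, 17, 18]]


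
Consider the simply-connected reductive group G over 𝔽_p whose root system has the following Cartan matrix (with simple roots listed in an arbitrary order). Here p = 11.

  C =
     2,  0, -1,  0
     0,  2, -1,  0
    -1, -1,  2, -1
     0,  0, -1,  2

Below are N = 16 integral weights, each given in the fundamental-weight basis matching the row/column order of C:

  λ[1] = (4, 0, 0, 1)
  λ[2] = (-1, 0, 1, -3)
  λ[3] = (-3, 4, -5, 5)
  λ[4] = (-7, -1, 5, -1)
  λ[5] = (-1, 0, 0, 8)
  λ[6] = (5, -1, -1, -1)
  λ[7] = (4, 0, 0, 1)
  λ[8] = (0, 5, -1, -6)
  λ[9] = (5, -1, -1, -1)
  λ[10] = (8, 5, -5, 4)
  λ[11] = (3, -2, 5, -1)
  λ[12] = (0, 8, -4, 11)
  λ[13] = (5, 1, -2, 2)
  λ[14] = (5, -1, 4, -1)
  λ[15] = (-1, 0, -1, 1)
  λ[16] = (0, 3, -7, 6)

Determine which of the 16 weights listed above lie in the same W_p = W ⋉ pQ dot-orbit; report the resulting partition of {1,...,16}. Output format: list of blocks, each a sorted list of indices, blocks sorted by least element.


D_4 Cartan matrix, 4 simple roots permuted; ρ=(1,1,1,1).

Each λ_j+ρ reduced to Ā_11; 4-tuples below use C's row order:

  λ_1 → (5, 1, 1, 2);  λ_2 → (0, 1, 0, 2);  λ_3 → (4, 1, 1, 0);  λ_4 → (6, 0, 0, 0);  λ_5 → (0, 1, 0, 9);  λ_6 → (6, 0, 0, 0);  λ_7 → (5, 1, 1, 2);  λ_8 → (4, 1, 1, 0);  λ_9 → (6, 0, 0, 0);  λ_10 → (4, 1, 1, 0);  λ_11 → (4, 1, 1, 0);  λ_12 → (5, 1, 1, 2);  λ_13 → (5, 1, 1, 2);  λ_14 → (6, 0, 0, 0);  λ_15 → (0, 1, 0, 2);  λ_16 → (4, 1, 1, 0)

5 distinct reps among the 16 weights ⇒ 5 W_11-linkage classes:

[[1, 7, 12, 13], [2, 15], [3, 8, 10, 11, 16], [4, 6, 9, 14], [5]]


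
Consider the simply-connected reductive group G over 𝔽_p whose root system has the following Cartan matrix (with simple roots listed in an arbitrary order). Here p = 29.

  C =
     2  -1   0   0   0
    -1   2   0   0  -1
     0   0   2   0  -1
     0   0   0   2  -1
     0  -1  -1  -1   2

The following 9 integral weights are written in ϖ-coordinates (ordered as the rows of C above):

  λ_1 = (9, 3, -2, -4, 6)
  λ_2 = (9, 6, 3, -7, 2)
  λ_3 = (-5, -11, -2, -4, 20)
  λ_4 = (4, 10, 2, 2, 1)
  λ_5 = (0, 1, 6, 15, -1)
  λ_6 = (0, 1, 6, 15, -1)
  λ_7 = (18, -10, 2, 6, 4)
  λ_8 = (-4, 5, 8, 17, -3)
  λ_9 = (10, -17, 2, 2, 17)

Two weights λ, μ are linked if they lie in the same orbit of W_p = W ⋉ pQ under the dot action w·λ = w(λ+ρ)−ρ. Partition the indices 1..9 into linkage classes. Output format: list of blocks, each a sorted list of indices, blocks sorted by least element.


D_5 Cartan matrix, 5 simple roots permuted; ρ=(1,1,1,1,1).

Alcove-folded reps (p=29, 9 weights, presented ϖ-order):

  1: (10, 4, 1, 3, 3);  2: (10, 4, 1, 3, 3);  3: (10, 4, 1, 3, 3);  4: (5, 3, 3, 3, 2);  5: (1, 2, 7, 16, 0);  6: (1, 2, 7, 16, 0);  7: (10, 4, 1, 3, 3);  8: (1, 2, 7, 16, 0);  9: (5, 3, 3, 3, 2)

Partition of {1..9} into 3 W_29-dot-orbits:

[[1, 2, 3, 7], [4, 9], [5, 6, 8]]
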